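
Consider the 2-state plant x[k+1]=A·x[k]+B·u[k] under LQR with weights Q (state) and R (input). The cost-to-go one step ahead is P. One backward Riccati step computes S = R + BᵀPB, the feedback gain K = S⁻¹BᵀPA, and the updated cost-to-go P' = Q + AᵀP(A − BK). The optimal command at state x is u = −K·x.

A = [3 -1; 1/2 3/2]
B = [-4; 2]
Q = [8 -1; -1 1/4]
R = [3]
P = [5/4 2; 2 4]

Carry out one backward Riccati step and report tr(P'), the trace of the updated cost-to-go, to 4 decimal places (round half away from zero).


29.3214

BᵀP = [-1.0000 0.0000]
S = R + BᵀPB = [3] + [4.0000] = [7.0000]
BᵀPA = [-3.0000 1.0000]
K = S⁻¹·BᵀPA = [-0.4286 0.1429]
A−BK = [1.2857 -0.4286; 1.3571 1.2143]
AᵀP(A−BK) = [16.9643 7.6786; 7.6786 4.1071]
P' = Q + AᵀP(A−BK) = [24.9643 6.6786; 6.6786 4.3571]
tr(P') = 29.3214


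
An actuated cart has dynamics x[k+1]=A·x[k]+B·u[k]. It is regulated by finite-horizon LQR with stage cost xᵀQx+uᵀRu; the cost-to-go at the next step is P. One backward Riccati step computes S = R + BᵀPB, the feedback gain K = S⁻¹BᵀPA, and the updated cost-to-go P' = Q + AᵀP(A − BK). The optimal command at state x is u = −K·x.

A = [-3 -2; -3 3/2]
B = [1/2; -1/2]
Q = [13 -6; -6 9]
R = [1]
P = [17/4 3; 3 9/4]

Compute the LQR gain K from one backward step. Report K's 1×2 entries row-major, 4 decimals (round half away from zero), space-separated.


BᵀP = [0.6250 0.3750]
S = R + BᵀPB = [1] + [0.1250] = [1.1250]
BᵀPA = [-3.0000 -0.6875]
K = S⁻¹·BᵀPA = [-2.6667 -0.6111]
A−BK = [-1.6667 -1.6944; -4.3333 1.1944]
AᵀP(A−BK) = [104.5000 18.0417; 18.0417 3.6424]
P' = Q + AᵀP(A−BK) = [117.5000 12.0417; 12.0417 12.6424]
tr(P') = 130.1424

-2.6667 -0.6111


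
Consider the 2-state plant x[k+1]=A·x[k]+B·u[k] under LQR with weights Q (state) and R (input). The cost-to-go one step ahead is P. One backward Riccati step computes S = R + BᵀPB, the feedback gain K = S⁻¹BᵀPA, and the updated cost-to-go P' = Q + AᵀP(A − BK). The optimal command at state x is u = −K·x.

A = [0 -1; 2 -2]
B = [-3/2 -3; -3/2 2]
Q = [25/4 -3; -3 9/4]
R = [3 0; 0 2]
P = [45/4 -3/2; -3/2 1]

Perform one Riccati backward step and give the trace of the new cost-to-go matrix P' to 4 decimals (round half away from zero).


BᵀP = [-14.6250 0.7500; -36.7500 6.5000]
S = R + BᵀPB = [3 0; 0 2] + [20.8125 45.3750; 45.3750 123.2500] = [23.8125 45.3750; 45.3750 125.2500]
BᵀPA = [1.5000 13.1250; 13.0000 23.7500]
K = S⁻¹·BᵀPA = [-0.4352 0.6131; 0.2615 -0.0325]
A−BK = [0.1315 -0.1778; 0.8242 -1.0154]
AᵀP(A−BK) = [1.2538 -1.4974; -1.4974 1.9748]
P' = Q + AᵀP(A−BK) = [7.5038 -4.4974; -4.4974 4.2248]
tr(P') = 11.7286

11.7286


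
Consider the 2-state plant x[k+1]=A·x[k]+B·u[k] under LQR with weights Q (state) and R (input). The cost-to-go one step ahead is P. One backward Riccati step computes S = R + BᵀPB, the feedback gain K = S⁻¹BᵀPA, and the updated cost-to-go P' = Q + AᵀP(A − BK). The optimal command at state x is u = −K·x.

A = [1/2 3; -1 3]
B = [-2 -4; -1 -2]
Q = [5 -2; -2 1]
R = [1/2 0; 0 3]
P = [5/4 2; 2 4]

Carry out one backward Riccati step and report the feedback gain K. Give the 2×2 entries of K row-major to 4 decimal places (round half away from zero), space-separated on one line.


0.1994 -1.3006 0.0665 -0.4335

BᵀP = [-4.5000 -8.0000; -9.0000 -16.0000]
S = R + BᵀPB = [1/2 0; 0 3] + [17.0000 34.0000; 34.0000 68.0000] = [17.5000 34.0000; 34.0000 71.0000]
BᵀPA = [5.7500 -37.5000; 11.5000 -75.0000]
K = S⁻¹·BᵀPA = [0.1994 -1.3006; 0.0665 -0.4335]
A−BK = [1.1647 -1.3353; -0.6676 0.8324]
AᵀP(A−BK) = [0.4014 -0.6611; -0.6611 1.9639]
P' = Q + AᵀP(A−BK) = [5.4014 -2.6611; -2.6611 2.9639]
tr(P') = 8.3652


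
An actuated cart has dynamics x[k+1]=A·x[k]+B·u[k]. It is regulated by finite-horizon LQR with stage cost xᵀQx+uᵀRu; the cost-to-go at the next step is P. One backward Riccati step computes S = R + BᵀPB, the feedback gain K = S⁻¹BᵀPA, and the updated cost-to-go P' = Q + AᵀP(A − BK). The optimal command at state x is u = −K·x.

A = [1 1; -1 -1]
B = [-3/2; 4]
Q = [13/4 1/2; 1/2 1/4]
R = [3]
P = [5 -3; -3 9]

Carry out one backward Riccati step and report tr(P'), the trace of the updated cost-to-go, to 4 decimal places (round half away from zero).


6.4344

BᵀP = [-19.5000 40.5000]
S = R + BᵀPB = [3] + [191.2500] = [194.2500]
BᵀPA = [-60.0000 -60.0000]
K = S⁻¹·BᵀPA = [-0.3089 -0.3089]
A−BK = [0.5367 0.5367; 0.2355 0.2355]
AᵀP(A−BK) = [1.4672 1.4672; 1.4672 1.4672]
P' = Q + AᵀP(A−BK) = [4.7172 1.9672; 1.9672 1.7172]
tr(P') = 6.4344


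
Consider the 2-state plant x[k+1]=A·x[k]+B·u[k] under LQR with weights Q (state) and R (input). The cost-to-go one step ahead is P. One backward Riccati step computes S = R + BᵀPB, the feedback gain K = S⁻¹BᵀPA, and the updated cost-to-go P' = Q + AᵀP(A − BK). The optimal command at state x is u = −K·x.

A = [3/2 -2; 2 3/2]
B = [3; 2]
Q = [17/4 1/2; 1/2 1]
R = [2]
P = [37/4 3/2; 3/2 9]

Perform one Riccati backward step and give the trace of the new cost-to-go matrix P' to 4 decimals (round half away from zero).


BᵀP = [30.7500 22.5000]
S = R + BᵀPB = [2] + [137.2500] = [139.2500]
BᵀPA = [91.1250 -27.7500]
K = S⁻¹·BᵀPA = [0.6544 -0.1993]
A−BK = [-0.4632 -1.4022; 0.6912 1.8986]
AᵀP(A−BK) = [6.1804 14.7846; 14.7846 42.7199]
P' = Q + AᵀP(A−BK) = [10.4304 15.2846; 15.2846 43.7199]
tr(P') = 54.1504

54.1504


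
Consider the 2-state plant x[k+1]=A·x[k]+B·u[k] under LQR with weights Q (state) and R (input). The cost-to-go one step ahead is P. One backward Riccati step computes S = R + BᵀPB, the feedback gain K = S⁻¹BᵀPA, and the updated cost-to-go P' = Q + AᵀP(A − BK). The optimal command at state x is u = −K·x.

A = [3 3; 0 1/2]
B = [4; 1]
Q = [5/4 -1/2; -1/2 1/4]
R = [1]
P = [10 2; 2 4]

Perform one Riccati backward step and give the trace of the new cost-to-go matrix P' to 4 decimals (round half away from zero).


BᵀP = [42.0000 12.0000]
S = R + BᵀPB = [1] + [180.0000] = [181.0000]
BᵀPA = [126.0000 132.0000]
K = S⁻¹·BᵀPA = [0.6961 0.7293]
A−BK = [0.2155 0.0829; -0.6961 -0.2293]
AᵀP(A−BK) = [2.2873 1.1105; 1.1105 0.7348]
P' = Q + AᵀP(A−BK) = [3.5373 0.6105; 0.6105 0.9848]
tr(P') = 4.5221

4.5221


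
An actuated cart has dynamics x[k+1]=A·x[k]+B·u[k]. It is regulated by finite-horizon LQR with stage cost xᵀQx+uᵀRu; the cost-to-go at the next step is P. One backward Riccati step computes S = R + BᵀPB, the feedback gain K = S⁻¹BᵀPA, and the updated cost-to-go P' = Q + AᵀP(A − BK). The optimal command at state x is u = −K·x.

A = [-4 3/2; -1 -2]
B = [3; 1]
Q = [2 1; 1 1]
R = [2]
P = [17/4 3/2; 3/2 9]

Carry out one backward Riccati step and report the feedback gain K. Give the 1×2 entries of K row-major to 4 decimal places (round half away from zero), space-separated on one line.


BᵀP = [14.2500 13.5000]
S = R + BᵀPB = [2] + [56.2500] = [58.2500]
BᵀPA = [-70.5000 -5.6250]
K = S⁻¹·BᵀPA = [-1.2103 -0.0966]
A−BK = [-0.3691 1.7897; 0.2103 -1.9034]
AᵀP(A−BK) = [3.6738 -4.5579; -4.5579 36.0193]
P' = Q + AᵀP(A−BK) = [5.6738 -3.5579; -3.5579 37.0193]
tr(P') = 42.6931

-1.2103 -0.0966


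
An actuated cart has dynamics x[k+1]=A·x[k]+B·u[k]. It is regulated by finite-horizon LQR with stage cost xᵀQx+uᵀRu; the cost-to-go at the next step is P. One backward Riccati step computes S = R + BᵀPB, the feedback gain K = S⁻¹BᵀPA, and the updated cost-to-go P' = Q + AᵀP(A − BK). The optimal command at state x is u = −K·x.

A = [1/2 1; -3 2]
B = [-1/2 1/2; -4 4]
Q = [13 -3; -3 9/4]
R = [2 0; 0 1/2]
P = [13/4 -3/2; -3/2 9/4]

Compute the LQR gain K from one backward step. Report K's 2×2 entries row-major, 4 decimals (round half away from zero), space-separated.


0.1726 -0.0777 -0.6904 0.3108

BᵀP = [4.3750 -8.2500; -4.3750 8.2500]
S = R + BᵀPB = [2 0; 0 1/2] + [30.8125 -30.8125; -30.8125 30.8125] = [32.8125 -30.8125; -30.8125 31.3125]
BᵀPA = [26.9375 -12.1250; -26.9375 12.1250]
K = S⁻¹·BᵀPA = [0.1726 -0.0777; -0.6904 0.3108]
A−BK = [0.9315 0.8058; 0.4521 0.4461]
AᵀP(A−BK) = [2.3145 1.5893; 1.5893 1.5398]
P' = Q + AᵀP(A−BK) = [15.3145 -1.4107; -1.4107 3.7898]
tr(P') = 19.1043


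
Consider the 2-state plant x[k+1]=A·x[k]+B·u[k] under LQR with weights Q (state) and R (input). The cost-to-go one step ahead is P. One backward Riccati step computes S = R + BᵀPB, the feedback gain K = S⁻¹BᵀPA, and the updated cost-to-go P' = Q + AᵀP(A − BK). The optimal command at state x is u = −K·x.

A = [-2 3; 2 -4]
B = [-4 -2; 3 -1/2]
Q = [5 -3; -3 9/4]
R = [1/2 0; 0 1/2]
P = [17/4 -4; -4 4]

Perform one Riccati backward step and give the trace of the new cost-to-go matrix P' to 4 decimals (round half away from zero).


8.1359

BᵀP = [-29.0000 28.0000; -6.5000 6.0000]
S = R + BᵀPB = [1/2 0; 0 1/2] + [200.0000 44.0000; 44.0000 10.0000] = [200.5000 44.0000; 44.0000 10.5000]
BᵀPA = [114.0000 -199.0000; 25.0000 -43.5000]
K = S⁻¹·BᵀPA = [0.5731 -1.0369; -0.0207 0.2024]
A−BK = [0.2511 -0.7430; 0.2703 -0.7880]
AᵀP(A−BK) = [0.1817 -0.3493; -0.3493 0.7042]
P' = Q + AᵀP(A−BK) = [5.1817 -3.3493; -3.3493 2.9542]
tr(P') = 8.1359


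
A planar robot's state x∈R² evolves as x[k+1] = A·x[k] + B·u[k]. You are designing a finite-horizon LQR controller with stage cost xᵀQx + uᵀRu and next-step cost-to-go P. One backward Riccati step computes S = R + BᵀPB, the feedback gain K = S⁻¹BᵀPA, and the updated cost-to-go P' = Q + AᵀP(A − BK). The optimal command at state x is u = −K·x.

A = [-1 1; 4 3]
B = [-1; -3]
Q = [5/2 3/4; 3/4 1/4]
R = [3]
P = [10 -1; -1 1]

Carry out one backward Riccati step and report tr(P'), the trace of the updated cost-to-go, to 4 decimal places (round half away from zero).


39.1250

BᵀP = [-7.0000 -2.0000]
S = R + BᵀPB = [3] + [13.0000] = [16.0000]
BᵀPA = [-1.0000 -13.0000]
K = S⁻¹·BᵀPA = [-0.0625 -0.8125]
A−BK = [-1.0625 0.1875; 3.8125 0.5625]
AᵀP(A−BK) = [33.9375 0.1875; 0.1875 2.4375]
P' = Q + AᵀP(A−BK) = [36.4375 0.9375; 0.9375 2.6875]
tr(P') = 39.1250


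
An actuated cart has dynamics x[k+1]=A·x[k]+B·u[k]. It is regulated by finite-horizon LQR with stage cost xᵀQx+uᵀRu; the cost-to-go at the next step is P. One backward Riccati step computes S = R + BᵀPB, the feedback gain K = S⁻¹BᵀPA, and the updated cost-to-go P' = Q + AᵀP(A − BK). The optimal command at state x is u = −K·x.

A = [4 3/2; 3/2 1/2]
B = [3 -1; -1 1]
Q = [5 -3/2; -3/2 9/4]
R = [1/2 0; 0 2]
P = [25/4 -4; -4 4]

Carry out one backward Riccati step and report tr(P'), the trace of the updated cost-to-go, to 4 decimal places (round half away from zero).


15.1088

BᵀP = [22.7500 -16.0000; -10.2500 8.0000]
S = R + BᵀPB = [1/2 0; 0 2] + [84.2500 -38.7500; -38.7500 18.2500] = [84.7500 -38.7500; -38.7500 20.2500]
BᵀPA = [67.0000 26.1250; -29.0000 -11.3750]
K = S⁻¹·BᵀPA = [1.0856 0.4112; 0.6453 0.2251]
A−BK = [1.3885 0.4916; 1.9403 0.6861]
AᵀP(A−BK) = [6.9779 2.4787; 2.4787 0.8809]
P' = Q + AᵀP(A−BK) = [11.9779 0.9787; 0.9787 3.1309]
tr(P') = 15.1088


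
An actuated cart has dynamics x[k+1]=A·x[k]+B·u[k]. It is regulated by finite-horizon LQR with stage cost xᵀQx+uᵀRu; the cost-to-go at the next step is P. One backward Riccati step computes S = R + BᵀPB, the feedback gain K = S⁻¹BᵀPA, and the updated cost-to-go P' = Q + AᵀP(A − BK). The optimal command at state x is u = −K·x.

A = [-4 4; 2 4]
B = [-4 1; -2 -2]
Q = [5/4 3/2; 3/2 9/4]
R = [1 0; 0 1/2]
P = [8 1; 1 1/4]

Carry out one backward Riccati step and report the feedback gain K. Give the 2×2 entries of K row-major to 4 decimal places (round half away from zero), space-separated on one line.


0.6938 -1.1067 -1.0281 -0.3034

BᵀP = [-34.0000 -4.5000; 6.0000 0.5000]
S = R + BᵀPB = [1 0; 0 1/2] + [145.0000 -25.0000; -25.0000 5.0000] = [146.0000 -25.0000; -25.0000 5.5000]
BᵀPA = [127.0000 -154.0000; -23.0000 26.0000]
K = S⁻¹·BᵀPA = [0.6938 -1.1067; -1.0281 -0.3034]
A−BK = [-0.1966 -0.1236; 1.3315 1.1798]
AᵀP(A−BK) = [1.2388 -0.4213; -0.4213 1.4494]
P' = Q + AᵀP(A−BK) = [2.4888 1.0787; 1.0787 3.6994]
tr(P') = 6.1882


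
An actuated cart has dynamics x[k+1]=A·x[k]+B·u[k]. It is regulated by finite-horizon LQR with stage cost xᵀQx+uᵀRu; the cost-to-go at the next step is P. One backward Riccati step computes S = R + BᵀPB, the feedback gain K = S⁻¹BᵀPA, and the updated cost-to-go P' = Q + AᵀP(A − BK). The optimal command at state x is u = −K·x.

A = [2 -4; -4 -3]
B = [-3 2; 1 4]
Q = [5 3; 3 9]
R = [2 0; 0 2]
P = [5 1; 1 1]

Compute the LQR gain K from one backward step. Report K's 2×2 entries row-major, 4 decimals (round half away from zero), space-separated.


-0.9630 0.7037 -0.5679 -0.9012

BᵀP = [-14.0000 -2.0000; 14.0000 6.0000]
S = R + BᵀPB = [2 0; 0 2] + [40.0000 -36.0000; -36.0000 52.0000] = [42.0000 -36.0000; -36.0000 54.0000]
BᵀPA = [-20.0000 62.0000; 4.0000 -74.0000]
K = S⁻¹·BᵀPA = [-0.9630 0.7037; -0.5679 -0.9012]
A−BK = [0.2469 -0.0864; -0.7654 -0.0988]
AᵀP(A−BK) = [3.0123 -0.3210; -0.3210 2.6790]
P' = Q + AᵀP(A−BK) = [8.0123 2.6790; 2.6790 11.6790]
tr(P') = 19.6914


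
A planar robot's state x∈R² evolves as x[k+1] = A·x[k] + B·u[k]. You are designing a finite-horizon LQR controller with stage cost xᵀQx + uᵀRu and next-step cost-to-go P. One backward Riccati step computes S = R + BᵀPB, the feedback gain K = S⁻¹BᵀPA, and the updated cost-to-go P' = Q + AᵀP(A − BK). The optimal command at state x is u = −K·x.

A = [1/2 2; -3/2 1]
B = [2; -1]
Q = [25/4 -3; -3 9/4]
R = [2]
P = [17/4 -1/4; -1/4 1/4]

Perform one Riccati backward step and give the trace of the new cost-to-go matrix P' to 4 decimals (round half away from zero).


11.4012

BᵀP = [8.7500 -0.7500]
S = R + BᵀPB = [2] + [18.2500] = [20.2500]
BᵀPA = [5.5000 16.7500]
K = S⁻¹·BᵀPA = [0.2716 0.8272]
A−BK = [-0.0432 0.3457; -1.2284 1.8272]
AᵀP(A−BK) = [0.5062 -0.0494; -0.0494 2.3951]
P' = Q + AᵀP(A−BK) = [6.7562 -3.0494; -3.0494 4.6451]
tr(P') = 11.4012


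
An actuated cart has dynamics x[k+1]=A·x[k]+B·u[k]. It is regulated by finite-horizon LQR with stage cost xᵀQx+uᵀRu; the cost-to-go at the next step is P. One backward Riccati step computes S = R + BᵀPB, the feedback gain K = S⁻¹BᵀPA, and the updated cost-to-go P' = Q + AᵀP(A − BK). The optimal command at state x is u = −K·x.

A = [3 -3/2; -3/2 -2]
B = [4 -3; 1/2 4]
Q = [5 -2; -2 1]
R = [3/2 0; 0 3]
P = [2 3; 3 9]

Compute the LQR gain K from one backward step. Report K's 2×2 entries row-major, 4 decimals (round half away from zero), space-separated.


0.3930 -0.6696 -0.4004 -0.4074

BᵀP = [9.5000 16.5000; 6.0000 27.0000]
S = R + BᵀPB = [3/2 0; 0 3] + [46.2500 37.5000; 37.5000 90.0000] = [47.7500 37.5000; 37.5000 93.0000]
BᵀPA = [3.7500 -47.2500; -22.5000 -63.0000]
K = S⁻¹·BᵀPA = [0.3930 -0.6696; -0.4004 -0.4074]
A−BK = [0.2269 -0.0441; -0.0949 -0.0355]
AᵀP(A−BK) = [0.7674 0.0934; 0.0934 1.1951]
P' = Q + AᵀP(A−BK) = [5.7674 -1.9066; -1.9066 2.1951]
tr(P') = 7.9625


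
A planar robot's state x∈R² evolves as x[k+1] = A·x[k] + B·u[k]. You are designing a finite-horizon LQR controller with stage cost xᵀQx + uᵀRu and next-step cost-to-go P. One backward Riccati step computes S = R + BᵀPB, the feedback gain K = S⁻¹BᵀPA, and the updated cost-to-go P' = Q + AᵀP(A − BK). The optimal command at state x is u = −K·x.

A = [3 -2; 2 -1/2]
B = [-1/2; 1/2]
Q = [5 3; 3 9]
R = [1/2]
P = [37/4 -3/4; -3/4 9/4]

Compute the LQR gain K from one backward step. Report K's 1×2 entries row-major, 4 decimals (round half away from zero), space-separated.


-3.2000 2.4667

BᵀP = [-5.0000 1.5000]
S = R + BᵀPB = [1/2] + [3.2500] = [3.7500]
BᵀPA = [-12.0000 9.2500]
K = S⁻¹·BᵀPA = [-3.2000 2.4667]
A−BK = [1.4000 -0.7667; 3.6000 -1.7333]
AᵀP(A−BK) = [44.8500 -24.0250; -24.0250 13.2458]
P' = Q + AᵀP(A−BK) = [49.8500 -21.0250; -21.0250 22.2458]
tr(P') = 72.0958


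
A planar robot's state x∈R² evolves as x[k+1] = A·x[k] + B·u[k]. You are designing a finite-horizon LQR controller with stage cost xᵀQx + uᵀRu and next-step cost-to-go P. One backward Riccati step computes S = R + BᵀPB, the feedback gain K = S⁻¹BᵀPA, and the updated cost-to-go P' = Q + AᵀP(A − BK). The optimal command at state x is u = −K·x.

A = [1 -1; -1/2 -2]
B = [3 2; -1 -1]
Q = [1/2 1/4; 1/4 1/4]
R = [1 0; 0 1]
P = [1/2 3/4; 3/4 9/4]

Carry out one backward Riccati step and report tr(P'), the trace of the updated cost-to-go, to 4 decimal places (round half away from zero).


BᵀP = [0.7500 0.0000; 0.2500 -0.7500]
S = R + BᵀPB = [1 0; 0 1] + [2.2500 1.5000; 1.5000 1.2500] = [3.2500 1.5000; 1.5000 2.2500]
BᵀPA = [0.7500 -0.7500; 0.6250 1.2500]
K = S⁻¹·BᵀPA = [0.1481 -0.7037; 0.1790 1.0247]
A−BK = [0.1975 -0.9383; -0.1728 -1.6790]
AᵀP(A−BK) = [0.0895 0.5123; 0.5123 10.6914]
P' = Q + AᵀP(A−BK) = [0.5895 0.7623; 0.7623 10.9414]
tr(P') = 11.5309

11.5309


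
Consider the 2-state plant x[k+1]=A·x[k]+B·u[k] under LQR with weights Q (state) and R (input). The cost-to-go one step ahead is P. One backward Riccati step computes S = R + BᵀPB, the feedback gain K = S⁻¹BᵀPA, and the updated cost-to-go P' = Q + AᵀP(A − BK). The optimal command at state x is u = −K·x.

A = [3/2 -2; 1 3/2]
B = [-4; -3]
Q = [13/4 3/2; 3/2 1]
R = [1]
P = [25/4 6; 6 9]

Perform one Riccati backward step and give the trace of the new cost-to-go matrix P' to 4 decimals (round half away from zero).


BᵀP = [-43.0000 -51.0000]
S = R + BᵀPB = [1] + [325.0000] = [326.0000]
BᵀPA = [-115.5000 9.5000]
K = S⁻¹·BᵀPA = [-0.3543 0.0291]
A−BK = [0.0828 -1.8834; -0.0629 1.5874]
AᵀP(A−BK) = [0.1415 -0.3842; -0.3842 8.9732]
P' = Q + AᵀP(A−BK) = [3.3915 1.1158; 1.1158 9.9732]
tr(P') = 13.3646

13.3646


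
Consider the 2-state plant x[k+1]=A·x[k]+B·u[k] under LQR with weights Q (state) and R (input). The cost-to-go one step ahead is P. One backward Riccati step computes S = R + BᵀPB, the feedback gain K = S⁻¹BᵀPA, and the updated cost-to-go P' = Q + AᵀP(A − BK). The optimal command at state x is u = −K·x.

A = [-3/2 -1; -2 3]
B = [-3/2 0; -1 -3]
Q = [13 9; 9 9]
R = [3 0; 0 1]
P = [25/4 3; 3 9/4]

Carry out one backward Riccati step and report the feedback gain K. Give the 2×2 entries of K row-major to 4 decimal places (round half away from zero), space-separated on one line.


0.7025 0.3156 0.6012 -0.8302

BᵀP = [-12.3750 -6.7500; -9.0000 -6.7500]
S = R + BᵀPB = [3 0; 0 1] + [25.3125 20.2500; 20.2500 20.2500] = [28.3125 20.2500; 20.2500 21.2500]
BᵀPA = [32.0625 -7.8750; 27.0000 -11.2500]
K = S⁻¹·BᵀPA = [0.7025 0.3156; 0.6012 -0.8302]
A−BK = [-0.4463 -0.5265; 0.5060 0.8251]
AᵀP(A−BK) = [2.3078 0.6702; 0.6702 1.6460]
P' = Q + AᵀP(A−BK) = [15.3078 9.6702; 9.6702 10.6460]
tr(P') = 25.9538


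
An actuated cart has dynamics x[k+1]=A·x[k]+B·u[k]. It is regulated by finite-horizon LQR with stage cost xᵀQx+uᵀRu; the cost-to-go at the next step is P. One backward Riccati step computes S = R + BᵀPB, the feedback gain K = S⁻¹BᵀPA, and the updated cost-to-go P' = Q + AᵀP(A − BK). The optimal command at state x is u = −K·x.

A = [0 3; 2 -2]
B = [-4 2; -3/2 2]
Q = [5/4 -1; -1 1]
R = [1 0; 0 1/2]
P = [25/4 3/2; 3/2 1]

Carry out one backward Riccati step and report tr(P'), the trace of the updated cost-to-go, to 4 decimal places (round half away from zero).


BᵀP = [-27.2500 -7.5000; 15.5000 5.0000]
S = R + BᵀPB = [1 0; 0 1/2] + [120.2500 -69.5000; -69.5000 41.0000] = [121.2500 -69.5000; -69.5000 41.5000]
BᵀPA = [-15.0000 -66.7500; 10.0000 36.5000]
K = S⁻¹·BᵀPA = [0.3596 -1.1575; 0.8431 -1.0589]
A−BK = [-0.2480 0.4879; 0.8531 -1.6184]
AᵀP(A−BK) = [0.9622 -1.7731; -1.7731 3.6386]
P' = Q + AᵀP(A−BK) = [2.2122 -2.7731; -2.7731 4.6386]
tr(P') = 6.8507

6.8507


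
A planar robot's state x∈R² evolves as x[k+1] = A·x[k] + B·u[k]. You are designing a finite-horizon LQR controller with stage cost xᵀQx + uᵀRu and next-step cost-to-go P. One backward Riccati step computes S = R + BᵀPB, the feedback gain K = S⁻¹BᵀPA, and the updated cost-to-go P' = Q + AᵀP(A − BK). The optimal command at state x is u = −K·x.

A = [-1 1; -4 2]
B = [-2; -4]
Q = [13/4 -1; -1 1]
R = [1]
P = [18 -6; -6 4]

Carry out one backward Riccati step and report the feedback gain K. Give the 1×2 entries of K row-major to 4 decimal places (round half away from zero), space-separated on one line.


0.6829 -0.4878

BᵀP = [-12.0000 -4.0000]
S = R + BᵀPB = [1] + [40.0000] = [41.0000]
BᵀPA = [28.0000 -20.0000]
K = S⁻¹·BᵀPA = [0.6829 -0.4878]
A−BK = [0.3659 0.0244; -1.2683 0.0488]
AᵀP(A−BK) = [14.8780 -0.3415; -0.3415 0.2439]
P' = Q + AᵀP(A−BK) = [18.1280 -1.3415; -1.3415 1.2439]
tr(P') = 19.3720


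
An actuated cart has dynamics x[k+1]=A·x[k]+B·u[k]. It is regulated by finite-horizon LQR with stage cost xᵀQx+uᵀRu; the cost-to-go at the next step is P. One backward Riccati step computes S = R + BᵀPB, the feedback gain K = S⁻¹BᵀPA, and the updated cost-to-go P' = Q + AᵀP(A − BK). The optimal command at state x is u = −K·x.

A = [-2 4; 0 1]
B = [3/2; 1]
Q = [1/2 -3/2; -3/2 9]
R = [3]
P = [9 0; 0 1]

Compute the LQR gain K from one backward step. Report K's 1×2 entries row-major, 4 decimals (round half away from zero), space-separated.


BᵀP = [13.5000 1.0000]
S = R + BᵀPB = [3] + [21.2500] = [24.2500]
BᵀPA = [-27.0000 55.0000]
K = S⁻¹·BᵀPA = [-1.1134 2.2680]
A−BK = [-0.3299 0.5979; 1.1134 -1.2680]
AᵀP(A−BK) = [5.9381 -10.7629; -10.7629 20.2577]
P' = Q + AᵀP(A−BK) = [6.4381 -12.2629; -12.2629 29.2577]
tr(P') = 35.6959

-1.1134 2.2680


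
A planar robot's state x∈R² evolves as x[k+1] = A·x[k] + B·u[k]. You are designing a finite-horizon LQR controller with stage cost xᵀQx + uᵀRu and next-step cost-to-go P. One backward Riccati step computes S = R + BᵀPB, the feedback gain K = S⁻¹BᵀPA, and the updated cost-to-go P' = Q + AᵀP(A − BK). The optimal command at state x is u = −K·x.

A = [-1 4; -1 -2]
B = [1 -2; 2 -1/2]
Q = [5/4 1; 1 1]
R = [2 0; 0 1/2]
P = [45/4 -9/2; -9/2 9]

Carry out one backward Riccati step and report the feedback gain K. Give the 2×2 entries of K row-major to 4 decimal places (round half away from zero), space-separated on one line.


BᵀP = [2.2500 13.5000; -20.2500 4.5000]
S = R + BᵀPB = [2 0; 0 1/2] + [29.2500 -11.2500; -11.2500 38.2500] = [31.2500 -11.2500; -11.2500 38.7500]
BᵀPA = [-15.7500 -18.0000; 15.7500 -90.0000]
K = S⁻¹·BᵀPA = [-0.3994 -1.5769; 0.2905 -2.7804]
A−BK = [-0.0196 0.0161; -0.0559 -0.2363]
AᵀP(A−BK) = [0.3839 0.9545; 0.9545 9.3787]
P' = Q + AᵀP(A−BK) = [1.6339 1.9545; 1.9545 10.3787]
tr(P') = 12.0125

-0.3994 -1.5769 0.2905 -2.7804


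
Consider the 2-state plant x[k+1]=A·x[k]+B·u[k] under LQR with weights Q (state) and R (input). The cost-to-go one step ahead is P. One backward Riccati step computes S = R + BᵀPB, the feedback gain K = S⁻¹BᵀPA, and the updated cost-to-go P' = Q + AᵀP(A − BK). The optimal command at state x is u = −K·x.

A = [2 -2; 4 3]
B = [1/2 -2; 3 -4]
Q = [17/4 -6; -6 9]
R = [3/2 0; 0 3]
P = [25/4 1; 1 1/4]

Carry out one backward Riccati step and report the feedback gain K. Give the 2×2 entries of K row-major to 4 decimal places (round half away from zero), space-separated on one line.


0.5102 0.0591 -0.7542 0.5213

BᵀP = [6.1250 1.2500; -16.5000 -3.0000]
S = R + BᵀPB = [3/2 0; 0 3] + [6.8125 -17.2500; -17.2500 45.0000] = [8.3125 -17.2500; -17.2500 48.0000]
BᵀPA = [17.2500 -8.5000; -45.0000 24.0000]
K = S⁻¹·BᵀPA = [0.5102 0.0591; -0.7542 0.5213]
A−BK = [0.2366 -0.9871; -0.5471 4.9076]
AᵀP(A−BK) = [2.2625 -1.5638; -1.5638 3.2426]
P' = Q + AᵀP(A−BK) = [6.5125 -7.5638; -7.5638 12.2426]
tr(P') = 18.7551


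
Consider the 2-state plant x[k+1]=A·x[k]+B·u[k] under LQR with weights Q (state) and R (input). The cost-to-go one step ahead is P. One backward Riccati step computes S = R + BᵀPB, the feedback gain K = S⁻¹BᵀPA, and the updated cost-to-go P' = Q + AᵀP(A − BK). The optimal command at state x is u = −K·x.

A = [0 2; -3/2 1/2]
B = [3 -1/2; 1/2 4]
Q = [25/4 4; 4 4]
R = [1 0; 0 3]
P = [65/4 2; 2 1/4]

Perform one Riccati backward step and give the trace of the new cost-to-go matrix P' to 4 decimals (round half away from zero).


BᵀP = [49.7500 6.1250; -0.1250 0.0000]
S = R + BᵀPB = [1 0; 0 3] + [152.3125 -0.3750; -0.3750 0.0625] = [153.3125 -0.3750; -0.3750 3.0625]
BᵀPA = [-9.1875 102.5625; 0.0000 -0.2500]
K = S⁻¹·BᵀPA = [-0.0599 0.6690; -0.0073 0.0003]
A−BK = [0.1762 -0.0068; -1.4407 0.1644]
AᵀP(A−BK) = [0.0118 -0.0413; -0.0413 0.4506]
P' = Q + AᵀP(A−BK) = [6.2618 3.9587; 3.9587 4.4506]
tr(P') = 10.7123

10.7123


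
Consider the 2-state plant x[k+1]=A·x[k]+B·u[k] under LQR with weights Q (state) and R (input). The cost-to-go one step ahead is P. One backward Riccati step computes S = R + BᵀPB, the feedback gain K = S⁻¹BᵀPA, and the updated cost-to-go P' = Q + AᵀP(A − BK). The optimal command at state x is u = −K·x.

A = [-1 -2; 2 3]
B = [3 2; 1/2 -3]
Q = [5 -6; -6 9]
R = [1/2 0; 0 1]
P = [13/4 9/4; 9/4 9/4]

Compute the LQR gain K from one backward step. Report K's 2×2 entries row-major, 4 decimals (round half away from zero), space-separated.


BᵀP = [10.8750 7.8750; -0.2500 -2.2500]
S = R + BᵀPB = [1/2 0; 0 1] + [36.5625 -1.8750; -1.8750 6.2500] = [37.0625 -1.8750; -1.8750 7.2500]
BᵀPA = [4.8750 1.8750; -4.2500 -6.2500]
K = S⁻¹·BᵀPA = [0.1032 0.0071; -0.5595 -0.8602]
A−BK = [-0.1907 -0.3007; 0.2699 0.4157]
AᵀP(A−BK) = [0.3688 0.5595; 0.5595 0.8602]
P' = Q + AᵀP(A−BK) = [5.3688 -5.4405; -5.4405 9.8602]
tr(P') = 15.2291

0.1032 0.0071 -0.5595 -0.8602


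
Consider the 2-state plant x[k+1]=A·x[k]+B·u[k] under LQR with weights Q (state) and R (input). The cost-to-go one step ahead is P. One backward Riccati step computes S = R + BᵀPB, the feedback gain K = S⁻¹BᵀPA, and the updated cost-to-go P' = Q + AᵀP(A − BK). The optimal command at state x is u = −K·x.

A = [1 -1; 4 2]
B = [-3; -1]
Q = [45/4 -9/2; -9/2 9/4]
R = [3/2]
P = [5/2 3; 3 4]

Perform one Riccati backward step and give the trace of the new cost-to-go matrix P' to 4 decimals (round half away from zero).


20.3587

BᵀP = [-10.5000 -13.0000]
S = R + BᵀPB = [3/2] + [44.5000] = [46.0000]
BᵀPA = [-62.5000 -15.5000]
K = S⁻¹·BᵀPA = [-1.3587 -0.3370]
A−BK = [-3.0761 -2.0109; 2.6413 1.6630]
AᵀP(A−BK) = [5.5815 2.4402; 2.4402 1.2772]
P' = Q + AᵀP(A−BK) = [16.8315 -2.0598; -2.0598 3.5272]
tr(P') = 20.3587


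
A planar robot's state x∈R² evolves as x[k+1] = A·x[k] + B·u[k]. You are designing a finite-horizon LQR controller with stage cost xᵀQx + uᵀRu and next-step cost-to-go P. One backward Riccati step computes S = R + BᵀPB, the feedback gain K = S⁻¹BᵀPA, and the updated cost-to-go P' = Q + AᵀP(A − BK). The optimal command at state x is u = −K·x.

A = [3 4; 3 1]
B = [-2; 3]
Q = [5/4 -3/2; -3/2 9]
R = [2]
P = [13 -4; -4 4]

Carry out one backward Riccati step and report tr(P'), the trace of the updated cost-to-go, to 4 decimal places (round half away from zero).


123.8587

BᵀP = [-38.0000 20.0000]
S = R + BᵀPB = [2] + [136.0000] = [138.0000]
BᵀPA = [-54.0000 -132.0000]
K = S⁻¹·BᵀPA = [-0.3913 -0.9565]
A−BK = [2.2174 2.0870; 4.1739 3.8696]
AᵀP(A−BK) = [59.8696 56.3478; 56.3478 53.7391]
P' = Q + AᵀP(A−BK) = [61.1196 54.8478; 54.8478 62.7391]
tr(P') = 123.8587


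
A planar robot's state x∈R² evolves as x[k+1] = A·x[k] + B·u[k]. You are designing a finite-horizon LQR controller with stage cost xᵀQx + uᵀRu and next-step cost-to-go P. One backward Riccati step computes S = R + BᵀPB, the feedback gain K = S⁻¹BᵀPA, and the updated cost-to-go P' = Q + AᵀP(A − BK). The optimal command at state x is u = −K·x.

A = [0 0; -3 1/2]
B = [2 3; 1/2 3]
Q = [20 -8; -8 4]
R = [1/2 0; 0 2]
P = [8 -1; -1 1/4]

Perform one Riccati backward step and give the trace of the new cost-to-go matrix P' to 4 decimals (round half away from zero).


25.0771

BᵀP = [15.5000 -1.8750; 21.0000 -2.2500]
S = R + BᵀPB = [1/2 0; 0 2] + [30.0625 40.8750; 40.8750 56.2500] = [30.5625 40.8750; 40.8750 58.2500]
BᵀPA = [5.6250 -0.9375; 6.7500 -1.1250]
K = S⁻¹·BᵀPA = [0.4726 -0.0788; -0.2158 0.0360]
A−BK = [-0.2979 0.0497; -2.5890 0.4315]
AᵀP(A−BK) = [1.0479 -0.1747; -0.1747 0.0291]
P' = Q + AᵀP(A−BK) = [21.0479 -8.1747; -8.1747 4.0291]
tr(P') = 25.0771


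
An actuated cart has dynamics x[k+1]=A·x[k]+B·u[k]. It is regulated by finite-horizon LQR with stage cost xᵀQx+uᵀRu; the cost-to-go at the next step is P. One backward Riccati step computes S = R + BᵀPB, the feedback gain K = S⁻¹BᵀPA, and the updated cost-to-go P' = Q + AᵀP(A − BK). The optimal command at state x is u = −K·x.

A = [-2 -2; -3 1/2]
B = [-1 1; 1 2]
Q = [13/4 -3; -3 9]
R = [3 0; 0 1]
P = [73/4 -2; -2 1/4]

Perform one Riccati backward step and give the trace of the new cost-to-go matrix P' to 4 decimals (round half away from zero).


BᵀP = [-20.2500 2.2500; 14.2500 -1.5000]
S = R + BᵀPB = [3 0; 0 1] + [22.5000 -15.7500; -15.7500 11.2500] = [25.5000 -15.7500; -15.7500 12.2500]
BᵀPA = [33.7500 41.6250; -24.0000 -29.2500]
K = S⁻¹·BᵀPA = [0.5510 0.7653; -1.2507 -1.4038]
A−BK = [-0.1983 0.1691; -1.0496 2.5423]
AᵀP(A−BK) = [2.6356 3.1050; 3.1050 4.1458]
P' = Q + AᵀP(A−BK) = [5.8856 0.1050; 0.1050 13.1458]
tr(P') = 19.0313

19.0313


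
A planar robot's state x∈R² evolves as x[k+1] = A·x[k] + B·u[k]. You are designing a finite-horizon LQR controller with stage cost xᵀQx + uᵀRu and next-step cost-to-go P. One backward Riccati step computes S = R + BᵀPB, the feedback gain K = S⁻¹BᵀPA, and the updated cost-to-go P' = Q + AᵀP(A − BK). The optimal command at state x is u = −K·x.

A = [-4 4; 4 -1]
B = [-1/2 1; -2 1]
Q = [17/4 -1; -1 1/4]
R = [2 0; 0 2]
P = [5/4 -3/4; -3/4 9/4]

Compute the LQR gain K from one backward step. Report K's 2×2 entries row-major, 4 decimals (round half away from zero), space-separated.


-2.3355 1.1198 -0.8976 1.0349

BᵀP = [0.8750 -4.1250; 0.5000 1.5000]
S = R + BᵀPB = [2 0; 0 2] + [7.8125 -3.2500; -3.2500 2.0000] = [9.8125 -3.2500; -3.2500 4.0000]
BᵀPA = [-20.0000 7.6250; 4.0000 0.5000]
K = S⁻¹·BᵀPA = [-2.3355 1.1198; -0.8976 1.0349]
A−BK = [-4.2702 3.5251; 0.2266 0.2048]
AᵀP(A−BK) = [36.8802 -25.7429; -25.7429 19.1939]
P' = Q + AᵀP(A−BK) = [41.1302 -26.7429; -26.7429 19.4439]
tr(P') = 60.5741


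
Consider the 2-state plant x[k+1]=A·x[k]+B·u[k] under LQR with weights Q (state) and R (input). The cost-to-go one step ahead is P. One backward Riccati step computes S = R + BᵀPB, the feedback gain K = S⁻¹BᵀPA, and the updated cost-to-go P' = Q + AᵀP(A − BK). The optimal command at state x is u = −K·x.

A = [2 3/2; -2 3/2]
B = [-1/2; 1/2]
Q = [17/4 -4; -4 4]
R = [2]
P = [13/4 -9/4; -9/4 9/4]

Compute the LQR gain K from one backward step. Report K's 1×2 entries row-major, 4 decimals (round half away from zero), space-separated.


-2.2222 -0.1667

BᵀP = [-2.7500 2.2500]
S = R + BᵀPB = [2] + [2.5000] = [4.5000]
BᵀPA = [-10.0000 -0.7500]
K = S⁻¹·BᵀPA = [-2.2222 -0.1667]
A−BK = [0.8889 1.4167; -0.8889 1.5833]
AᵀP(A−BK) = [17.7778 1.3333; 1.3333 2.1250]
P' = Q + AᵀP(A−BK) = [22.0278 -2.6667; -2.6667 6.1250]
tr(P') = 28.1528


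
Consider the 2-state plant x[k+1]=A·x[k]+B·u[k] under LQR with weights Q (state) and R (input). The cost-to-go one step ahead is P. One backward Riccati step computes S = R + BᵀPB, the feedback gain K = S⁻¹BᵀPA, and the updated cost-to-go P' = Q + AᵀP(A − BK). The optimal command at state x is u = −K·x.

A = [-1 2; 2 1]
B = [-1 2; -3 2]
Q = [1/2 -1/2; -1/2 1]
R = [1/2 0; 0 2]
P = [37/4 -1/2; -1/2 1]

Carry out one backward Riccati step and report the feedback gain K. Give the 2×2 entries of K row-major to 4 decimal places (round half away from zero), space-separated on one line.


-1.0851 0.1856 -0.9678 1.0206

BᵀP = [-7.7500 -2.5000; 17.5000 1.0000]
S = R + BᵀPB = [1/2 0; 0 2] + [15.2500 -20.5000; -20.5000 37.0000] = [15.7500 -20.5000; -20.5000 39.0000]
BᵀPA = [2.7500 -18.0000; -15.5000 36.0000]
K = S⁻¹·BᵀPA = [-1.0851 0.1856; -0.9678 1.0206]
A−BK = [-0.1495 0.1443; 0.6804 -0.4845]
AᵀP(A−BK) = [3.2332 -2.6907; -2.6907 2.5979]
P' = Q + AᵀP(A−BK) = [3.7332 -3.1907; -3.1907 3.5979]
tr(P') = 7.3312


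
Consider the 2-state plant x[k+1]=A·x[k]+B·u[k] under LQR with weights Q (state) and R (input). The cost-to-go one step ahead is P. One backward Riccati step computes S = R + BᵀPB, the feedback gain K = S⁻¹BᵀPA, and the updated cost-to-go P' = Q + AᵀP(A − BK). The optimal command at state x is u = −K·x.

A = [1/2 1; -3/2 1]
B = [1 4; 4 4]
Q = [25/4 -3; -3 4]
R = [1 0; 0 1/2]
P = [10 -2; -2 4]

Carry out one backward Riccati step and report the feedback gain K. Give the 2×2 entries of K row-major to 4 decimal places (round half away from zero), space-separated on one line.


-0.6450 0.0015 0.2821 0.2486

BᵀP = [2.0000 14.0000; 32.0000 8.0000]
S = R + BᵀPB = [1 0; 0 1/2] + [58.0000 64.0000; 64.0000 160.0000] = [59.0000 64.0000; 64.0000 160.5000]
BᵀPA = [-20.0000 16.0000; 4.0000 40.0000]
K = S⁻¹·BᵀPA = [-0.6450 0.0015; 0.2821 0.2486]
A−BK = [0.0165 0.0040; -0.0484 -0.0005]
AᵀP(A−BK) = [0.4712 0.0353; 0.0353 0.0311]
P' = Q + AᵀP(A−BK) = [6.7212 -2.9647; -2.9647 4.0311]
tr(P') = 10.7522


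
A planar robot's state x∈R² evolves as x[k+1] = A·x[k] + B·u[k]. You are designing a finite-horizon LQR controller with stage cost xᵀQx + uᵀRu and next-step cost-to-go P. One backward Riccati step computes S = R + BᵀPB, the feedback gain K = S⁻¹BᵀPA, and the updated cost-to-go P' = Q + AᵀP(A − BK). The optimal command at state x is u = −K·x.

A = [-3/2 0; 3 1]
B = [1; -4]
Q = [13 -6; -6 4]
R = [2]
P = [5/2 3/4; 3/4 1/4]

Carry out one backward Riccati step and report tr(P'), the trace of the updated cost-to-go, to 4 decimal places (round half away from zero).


18.3500

BᵀP = [-0.5000 -0.2500]
S = R + BᵀPB = [2] + [0.5000] = [2.5000]
BᵀPA = [0.0000 -0.2500]
K = S⁻¹·BᵀPA = [0.0000 -0.1000]
A−BK = [-1.5000 0.1000; 3.0000 0.6000]
AᵀP(A−BK) = [1.1250 -0.3750; -0.3750 0.2250]
P' = Q + AᵀP(A−BK) = [14.1250 -6.3750; -6.3750 4.2250]
tr(P') = 18.3500


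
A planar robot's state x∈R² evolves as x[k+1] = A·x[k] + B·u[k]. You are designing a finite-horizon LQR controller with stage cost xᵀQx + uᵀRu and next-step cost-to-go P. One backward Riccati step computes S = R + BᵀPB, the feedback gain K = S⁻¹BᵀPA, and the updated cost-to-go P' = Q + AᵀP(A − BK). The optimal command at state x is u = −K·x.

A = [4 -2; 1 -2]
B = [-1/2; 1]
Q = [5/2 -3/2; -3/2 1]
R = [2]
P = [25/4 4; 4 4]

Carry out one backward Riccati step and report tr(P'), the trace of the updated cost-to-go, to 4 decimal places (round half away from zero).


BᵀP = [0.8750 2.0000]
S = R + BᵀPB = [2] + [1.5625] = [3.5625]
BᵀPA = [5.5000 -5.7500]
K = S⁻¹·BᵀPA = [1.5439 -1.6140]
A−BK = [4.7719 -2.8070; -0.5439 -0.3860]
AᵀP(A−BK) = [127.5088 -89.1228; -89.1228 63.7193]
P' = Q + AᵀP(A−BK) = [130.0088 -90.6228; -90.6228 64.7193]
tr(P') = 194.7281

194.7281


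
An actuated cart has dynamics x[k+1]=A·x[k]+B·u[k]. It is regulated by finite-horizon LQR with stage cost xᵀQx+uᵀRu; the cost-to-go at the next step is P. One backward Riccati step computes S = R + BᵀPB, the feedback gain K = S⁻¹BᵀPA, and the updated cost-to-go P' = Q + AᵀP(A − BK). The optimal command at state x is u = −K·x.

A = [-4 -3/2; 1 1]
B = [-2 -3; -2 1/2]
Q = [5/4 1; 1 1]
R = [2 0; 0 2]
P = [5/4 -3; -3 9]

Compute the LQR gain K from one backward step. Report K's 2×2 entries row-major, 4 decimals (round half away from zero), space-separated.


BᵀP = [3.5000 -12.0000; -5.2500 13.5000]
S = R + BᵀPB = [2 0; 0 2] + [17.0000 -16.5000; -16.5000 22.5000] = [19.0000 -16.5000; -16.5000 24.5000]
BᵀPA = [-26.0000 -17.2500; 34.5000 21.3750]
K = S⁻¹·BᵀPA = [-0.3506 -0.3619; 1.1721 0.6287]
A−BK = [-1.1850 -0.3376; -0.2872 -0.0382]
AᵀP(A−BK) = [3.4489 1.8997; 1.8997 1.1308]
P' = Q + AᵀP(A−BK) = [4.6989 2.8997; 2.8997 2.1308]
tr(P') = 6.8297

-0.3506 -0.3619 1.1721 0.6287


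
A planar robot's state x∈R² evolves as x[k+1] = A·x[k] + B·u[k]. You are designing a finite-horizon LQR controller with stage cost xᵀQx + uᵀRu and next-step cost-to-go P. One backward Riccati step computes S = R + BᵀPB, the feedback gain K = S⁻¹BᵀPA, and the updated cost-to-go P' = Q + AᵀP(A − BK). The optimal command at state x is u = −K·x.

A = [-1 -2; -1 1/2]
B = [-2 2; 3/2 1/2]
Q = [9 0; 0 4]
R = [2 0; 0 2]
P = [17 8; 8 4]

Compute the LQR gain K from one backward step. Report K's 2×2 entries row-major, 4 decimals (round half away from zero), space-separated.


0.1351 0.3716 -0.5676 -0.5608

BᵀP = [-22.0000 -10.0000; 38.0000 18.0000]
S = R + BᵀPB = [2 0; 0 2] + [29.0000 -49.0000; -49.0000 85.0000] = [31.0000 -49.0000; -49.0000 87.0000]
BᵀPA = [32.0000 39.0000; -56.0000 -67.0000]
K = S⁻¹·BᵀPA = [0.1351 0.3716; -0.5676 -0.5608]
A−BK = [0.4054 -0.1351; -0.9189 0.2230]
AᵀP(A−BK) = [0.8919 0.7027; 0.7027 0.9324]
P' = Q + AᵀP(A−BK) = [9.8919 0.7027; 0.7027 4.9324]
tr(P') = 14.8243


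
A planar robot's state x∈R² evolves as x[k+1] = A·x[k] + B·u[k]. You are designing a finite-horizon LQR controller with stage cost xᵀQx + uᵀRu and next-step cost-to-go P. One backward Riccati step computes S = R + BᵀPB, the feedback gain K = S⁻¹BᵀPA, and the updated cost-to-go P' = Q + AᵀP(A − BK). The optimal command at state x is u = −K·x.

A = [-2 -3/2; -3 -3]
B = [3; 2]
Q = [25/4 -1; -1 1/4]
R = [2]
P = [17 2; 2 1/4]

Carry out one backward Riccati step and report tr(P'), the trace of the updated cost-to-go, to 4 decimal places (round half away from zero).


8.2819

BᵀP = [55.0000 6.5000]
S = R + BᵀPB = [2] + [178.0000] = [180.0000]
BᵀPA = [-129.5000 -102.0000]
K = S⁻¹·BᵀPA = [-0.7194 -0.5667]
A−BK = [0.1583 0.2000; -1.5611 -1.8667]
AᵀP(A−BK) = [1.0819 0.8667; 0.8667 0.7000]
P' = Q + AᵀP(A−BK) = [7.3319 -0.1333; -0.1333 0.9500]
tr(P') = 8.2819


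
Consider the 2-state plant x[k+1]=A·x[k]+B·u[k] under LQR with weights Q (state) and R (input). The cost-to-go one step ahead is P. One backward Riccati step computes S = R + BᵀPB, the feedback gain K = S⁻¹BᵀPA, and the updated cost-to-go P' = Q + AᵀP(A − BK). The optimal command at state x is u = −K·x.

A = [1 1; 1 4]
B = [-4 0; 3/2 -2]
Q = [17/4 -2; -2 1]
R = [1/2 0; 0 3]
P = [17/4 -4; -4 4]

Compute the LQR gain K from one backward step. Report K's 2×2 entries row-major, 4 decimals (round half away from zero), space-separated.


-0.0424 0.3991 -0.0981 -0.3389

BᵀP = [-23.0000 22.0000; 8.0000 -8.0000]
S = R + BᵀPB = [1/2 0; 0 3] + [125.0000 -44.0000; -44.0000 16.0000] = [125.5000 -44.0000; -44.0000 19.0000]
BᵀPA = [-1.0000 65.0000; 0.0000 -24.0000]
K = S⁻¹·BᵀPA = [-0.0424 0.3991; -0.0981 -0.3389]
A−BK = [0.8305 2.5964; 0.8673 2.7235]
AᵀP(A−BK) = [0.2076 0.6491; 0.6491 2.1742]
P' = Q + AᵀP(A−BK) = [4.4576 -1.3509; -1.3509 3.1742]
tr(P') = 7.6318


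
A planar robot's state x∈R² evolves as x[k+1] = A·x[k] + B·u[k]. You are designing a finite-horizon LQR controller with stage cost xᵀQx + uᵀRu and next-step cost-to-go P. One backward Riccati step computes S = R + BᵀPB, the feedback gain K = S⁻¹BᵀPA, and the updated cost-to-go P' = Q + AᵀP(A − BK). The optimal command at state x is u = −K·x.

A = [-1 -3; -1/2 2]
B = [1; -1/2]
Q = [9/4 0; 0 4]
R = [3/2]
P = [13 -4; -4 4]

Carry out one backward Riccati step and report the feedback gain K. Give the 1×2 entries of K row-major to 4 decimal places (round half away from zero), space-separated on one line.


-0.6154 -2.9231

BᵀP = [15.0000 -6.0000]
S = R + BᵀPB = [3/2] + [18.0000] = [19.5000]
BᵀPA = [-12.0000 -57.0000]
K = S⁻¹·BᵀPA = [-0.6154 -2.9231]
A−BK = [-0.3846 -0.0769; -0.8077 0.5385]
AᵀP(A−BK) = [2.6154 1.9231; 1.9231 14.3846]
P' = Q + AᵀP(A−BK) = [4.8654 1.9231; 1.9231 18.3846]
tr(P') = 23.2500
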